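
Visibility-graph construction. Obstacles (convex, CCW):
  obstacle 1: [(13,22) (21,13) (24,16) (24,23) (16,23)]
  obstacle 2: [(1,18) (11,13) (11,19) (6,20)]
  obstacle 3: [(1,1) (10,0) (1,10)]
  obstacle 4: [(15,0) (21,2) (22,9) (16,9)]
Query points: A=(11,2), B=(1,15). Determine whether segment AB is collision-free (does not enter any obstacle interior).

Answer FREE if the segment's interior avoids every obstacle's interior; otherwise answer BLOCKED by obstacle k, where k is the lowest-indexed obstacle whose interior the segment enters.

FREE

Obstacle 1 [(13,22) (21,13) (24,16) (24,23) (16,23)]:
  edge (13,22)–(21,13): clear
  edge (21,13)–(24,16): clear
  edge (24,16)–(24,23): clear
  edge (24,23)–(16,23): clear
  edge (16,23)–(13,22): clear
  midpoint (6,17/2) outside
  → clear
Obstacle 2 [(1,18) (11,13) (11,19) (6,20)]:
  edge (1,18)–(11,13): clear
  edge (11,13)–(11,19): clear
  edge (11,19)–(6,20): clear
  edge (6,20)–(1,18): clear
  midpoint (6,17/2) outside
  → clear
Obstacle 3 [(1,1) (10,0) (1,10)]:
  edge (1,1)–(10,0): clear
  edge (10,0)–(1,10): clear
  edge (1,10)–(1,1): clear
  midpoint (6,17/2) outside
  → clear
Obstacle 4 [(15,0) (21,2) (22,9) (16,9)]:
  edge (15,0)–(21,2): clear
  edge (21,2)–(22,9): clear
  edge (22,9)–(16,9): clear
  edge (16,9)–(15,0): clear
  midpoint (6,17/2) outside
  → clear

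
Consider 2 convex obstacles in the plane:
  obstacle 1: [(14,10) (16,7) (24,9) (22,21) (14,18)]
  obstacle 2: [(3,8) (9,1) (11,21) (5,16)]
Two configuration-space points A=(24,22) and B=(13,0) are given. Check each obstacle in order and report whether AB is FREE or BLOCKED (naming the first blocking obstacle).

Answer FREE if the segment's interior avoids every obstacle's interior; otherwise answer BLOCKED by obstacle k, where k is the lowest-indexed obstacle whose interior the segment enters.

BLOCKED by obstacle 1

Obstacle 1 [(14,10) (16,7) (24,9) (22,21) (14,18)]:
  edge (14,10)–(16,7): clear
  edge (16,7)–(24,9): crosses AB
  edge (24,9)–(22,21): crosses AB
  edge (22,21)–(14,18): clear
  edge (14,18)–(14,10): clear
  → BLOCKED
Obstacle 2 [(3,8) (9,1) (11,21) (5,16)]:
  edge (3,8)–(9,1): clear
  edge (9,1)–(11,21): clear
  edge (11,21)–(5,16): clear
  edge (5,16)–(3,8): clear
  midpoint (37/2,11) outside
  → clear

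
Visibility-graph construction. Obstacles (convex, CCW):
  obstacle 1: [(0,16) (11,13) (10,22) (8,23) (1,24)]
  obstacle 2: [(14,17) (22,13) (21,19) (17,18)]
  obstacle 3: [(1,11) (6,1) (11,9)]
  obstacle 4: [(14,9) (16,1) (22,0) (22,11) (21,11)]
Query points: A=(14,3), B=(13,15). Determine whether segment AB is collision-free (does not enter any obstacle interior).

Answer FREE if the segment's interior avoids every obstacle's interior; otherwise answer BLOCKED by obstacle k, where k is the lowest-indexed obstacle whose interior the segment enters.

Obstacle 1 [(0,16) (11,13) (10,22) (8,23) (1,24)]:
  edge (0,16)–(11,13): clear
  edge (11,13)–(10,22): clear
  edge (10,22)–(8,23): clear
  edge (8,23)–(1,24): clear
  edge (1,24)–(0,16): clear
  midpoint (27/2,9) outside
  → clear
Obstacle 2 [(14,17) (22,13) (21,19) (17,18)]:
  edge (14,17)–(22,13): clear
  edge (22,13)–(21,19): clear
  edge (21,19)–(17,18): clear
  edge (17,18)–(14,17): clear
  midpoint (27/2,9) outside
  → clear
Obstacle 3 [(1,11) (6,1) (11,9)]:
  edge (1,11)–(6,1): clear
  edge (6,1)–(11,9): clear
  edge (11,9)–(1,11): clear
  midpoint (27/2,9) outside
  → clear
Obstacle 4 [(14,9) (16,1) (22,0) (22,11) (21,11)]:
  edge (14,9)–(16,1): clear
  edge (16,1)–(22,0): clear
  edge (22,0)–(22,11): clear
  edge (22,11)–(21,11): clear
  edge (21,11)–(14,9): clear
  midpoint (27/2,9) outside
  → clear

FREE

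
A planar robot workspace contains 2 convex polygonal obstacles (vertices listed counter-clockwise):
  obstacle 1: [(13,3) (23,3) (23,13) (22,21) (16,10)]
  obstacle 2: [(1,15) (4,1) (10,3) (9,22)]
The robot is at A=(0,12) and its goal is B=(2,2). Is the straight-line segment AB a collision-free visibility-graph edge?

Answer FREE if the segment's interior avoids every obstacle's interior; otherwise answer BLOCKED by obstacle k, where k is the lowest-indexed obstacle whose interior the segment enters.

FREE

Obstacle 1 [(13,3) (23,3) (23,13) (22,21) (16,10)]:
  edge (13,3)–(23,3): clear
  edge (23,3)–(23,13): clear
  edge (23,13)–(22,21): clear
  edge (22,21)–(16,10): clear
  edge (16,10)–(13,3): clear
  midpoint (1,7) outside
  → clear
Obstacle 2 [(1,15) (4,1) (10,3) (9,22)]:
  edge (1,15)–(4,1): clear
  edge (4,1)–(10,3): clear
  edge (10,3)–(9,22): clear
  edge (9,22)–(1,15): clear
  midpoint (1,7) outside
  → clear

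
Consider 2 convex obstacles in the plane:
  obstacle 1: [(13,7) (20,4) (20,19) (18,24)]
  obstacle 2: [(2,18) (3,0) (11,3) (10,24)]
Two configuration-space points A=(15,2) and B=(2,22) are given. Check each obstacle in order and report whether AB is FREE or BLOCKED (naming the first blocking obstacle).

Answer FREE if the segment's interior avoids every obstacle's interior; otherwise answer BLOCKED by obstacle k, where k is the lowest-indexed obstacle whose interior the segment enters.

Obstacle 1 [(13,7) (20,4) (20,19) (18,24)]:
  edge (13,7)–(20,4): clear
  edge (20,4)–(20,19): clear
  edge (20,19)–(18,24): clear
  edge (18,24)–(13,7): clear
  midpoint (17/2,12) outside
  → clear
Obstacle 2 [(2,18) (3,0) (11,3) (10,24)]:
  edge (2,18)–(3,0): clear
  edge (3,0)–(11,3): clear
  edge (11,3)–(10,24): crosses AB
  edge (10,24)–(2,18): crosses AB
  → BLOCKED

BLOCKED by obstacle 2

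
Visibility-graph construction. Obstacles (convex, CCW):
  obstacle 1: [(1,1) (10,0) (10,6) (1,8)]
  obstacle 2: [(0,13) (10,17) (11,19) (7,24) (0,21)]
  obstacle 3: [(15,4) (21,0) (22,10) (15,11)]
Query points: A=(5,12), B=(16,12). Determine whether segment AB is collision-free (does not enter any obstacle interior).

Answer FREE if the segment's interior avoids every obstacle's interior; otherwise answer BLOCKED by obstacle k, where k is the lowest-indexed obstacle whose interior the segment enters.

Obstacle 1 [(1,1) (10,0) (10,6) (1,8)]:
  edge (1,1)–(10,0): clear
  edge (10,0)–(10,6): clear
  edge (10,6)–(1,8): clear
  edge (1,8)–(1,1): clear
  midpoint (21/2,12) outside
  → clear
Obstacle 2 [(0,13) (10,17) (11,19) (7,24) (0,21)]:
  edge (0,13)–(10,17): clear
  edge (10,17)–(11,19): clear
  edge (11,19)–(7,24): clear
  edge (7,24)–(0,21): clear
  edge (0,21)–(0,13): clear
  midpoint (21/2,12) outside
  → clear
Obstacle 3 [(15,4) (21,0) (22,10) (15,11)]:
  edge (15,4)–(21,0): clear
  edge (21,0)–(22,10): clear
  edge (22,10)–(15,11): clear
  edge (15,11)–(15,4): clear
  midpoint (21/2,12) outside
  → clear

FREE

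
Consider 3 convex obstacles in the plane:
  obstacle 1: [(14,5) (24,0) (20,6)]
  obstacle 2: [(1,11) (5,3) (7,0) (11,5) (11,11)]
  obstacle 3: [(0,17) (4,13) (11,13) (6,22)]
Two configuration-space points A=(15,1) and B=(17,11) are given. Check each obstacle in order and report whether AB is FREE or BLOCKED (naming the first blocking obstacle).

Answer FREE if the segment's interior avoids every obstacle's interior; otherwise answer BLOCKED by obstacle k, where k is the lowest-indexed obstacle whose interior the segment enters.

BLOCKED by obstacle 1

Obstacle 1 [(14,5) (24,0) (20,6)]:
  edge (14,5)–(24,0): crosses AB
  edge (24,0)–(20,6): clear
  edge (20,6)–(14,5): crosses AB
  → BLOCKED
Obstacle 2 [(1,11) (5,3) (7,0) (11,5) (11,11)]:
  edge (1,11)–(5,3): clear
  edge (5,3)–(7,0): clear
  edge (7,0)–(11,5): clear
  edge (11,5)–(11,11): clear
  edge (11,11)–(1,11): clear
  midpoint (16,6) outside
  → clear
Obstacle 3 [(0,17) (4,13) (11,13) (6,22)]:
  edge (0,17)–(4,13): clear
  edge (4,13)–(11,13): clear
  edge (11,13)–(6,22): clear
  edge (6,22)–(0,17): clear
  midpoint (16,6) outside
  → clear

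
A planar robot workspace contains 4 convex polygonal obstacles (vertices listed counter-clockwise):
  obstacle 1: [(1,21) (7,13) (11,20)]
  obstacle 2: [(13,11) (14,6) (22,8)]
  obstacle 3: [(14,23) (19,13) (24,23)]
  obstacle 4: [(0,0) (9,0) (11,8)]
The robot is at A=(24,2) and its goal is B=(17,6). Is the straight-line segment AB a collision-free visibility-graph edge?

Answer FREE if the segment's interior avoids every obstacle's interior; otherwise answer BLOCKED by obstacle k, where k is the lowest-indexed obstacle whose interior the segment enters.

FREE

Obstacle 1 [(1,21) (7,13) (11,20)]:
  edge (1,21)–(7,13): clear
  edge (7,13)–(11,20): clear
  edge (11,20)–(1,21): clear
  midpoint (41/2,4) outside
  → clear
Obstacle 2 [(13,11) (14,6) (22,8)]:
  edge (13,11)–(14,6): clear
  edge (14,6)–(22,8): clear
  edge (22,8)–(13,11): clear
  midpoint (41/2,4) outside
  → clear
Obstacle 3 [(14,23) (19,13) (24,23)]:
  edge (14,23)–(19,13): clear
  edge (19,13)–(24,23): clear
  edge (24,23)–(14,23): clear
  midpoint (41/2,4) outside
  → clear
Obstacle 4 [(0,0) (9,0) (11,8)]:
  edge (0,0)–(9,0): clear
  edge (9,0)–(11,8): clear
  edge (11,8)–(0,0): clear
  midpoint (41/2,4) outside
  → clear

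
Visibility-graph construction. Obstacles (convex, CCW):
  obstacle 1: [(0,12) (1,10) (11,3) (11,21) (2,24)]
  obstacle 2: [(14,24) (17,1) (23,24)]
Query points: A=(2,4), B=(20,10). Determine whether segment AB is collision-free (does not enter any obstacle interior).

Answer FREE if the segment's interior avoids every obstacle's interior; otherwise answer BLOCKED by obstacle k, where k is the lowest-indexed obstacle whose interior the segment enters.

BLOCKED by obstacle 1

Obstacle 1 [(0,12) (1,10) (11,3) (11,21) (2,24)]:
  edge (0,12)–(1,10): clear
  edge (1,10)–(11,3): crosses AB
  edge (11,3)–(11,21): crosses AB
  edge (11,21)–(2,24): clear
  edge (2,24)–(0,12): clear
  → BLOCKED
Obstacle 2 [(14,24) (17,1) (23,24)]:
  edge (14,24)–(17,1): crosses AB
  edge (17,1)–(23,24): crosses AB
  edge (23,24)–(14,24): clear
  → BLOCKED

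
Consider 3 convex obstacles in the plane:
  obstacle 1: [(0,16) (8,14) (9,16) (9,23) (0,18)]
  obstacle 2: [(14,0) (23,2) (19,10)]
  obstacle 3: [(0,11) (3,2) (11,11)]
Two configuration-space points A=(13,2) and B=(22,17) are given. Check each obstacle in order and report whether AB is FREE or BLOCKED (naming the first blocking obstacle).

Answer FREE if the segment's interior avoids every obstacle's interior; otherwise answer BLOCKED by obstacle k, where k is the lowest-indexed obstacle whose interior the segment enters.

Obstacle 1 [(0,16) (8,14) (9,16) (9,23) (0,18)]:
  edge (0,16)–(8,14): clear
  edge (8,14)–(9,16): clear
  edge (9,16)–(9,23): clear
  edge (9,23)–(0,18): clear
  edge (0,18)–(0,16): clear
  midpoint (35/2,19/2) outside
  → clear
Obstacle 2 [(14,0) (23,2) (19,10)]:
  edge (14,0)–(23,2): clear
  edge (23,2)–(19,10): clear
  edge (19,10)–(14,0): clear
  midpoint (35/2,19/2) outside
  → clear
Obstacle 3 [(0,11) (3,2) (11,11)]:
  edge (0,11)–(3,2): clear
  edge (3,2)–(11,11): clear
  edge (11,11)–(0,11): clear
  midpoint (35/2,19/2) outside
  → clear

FREE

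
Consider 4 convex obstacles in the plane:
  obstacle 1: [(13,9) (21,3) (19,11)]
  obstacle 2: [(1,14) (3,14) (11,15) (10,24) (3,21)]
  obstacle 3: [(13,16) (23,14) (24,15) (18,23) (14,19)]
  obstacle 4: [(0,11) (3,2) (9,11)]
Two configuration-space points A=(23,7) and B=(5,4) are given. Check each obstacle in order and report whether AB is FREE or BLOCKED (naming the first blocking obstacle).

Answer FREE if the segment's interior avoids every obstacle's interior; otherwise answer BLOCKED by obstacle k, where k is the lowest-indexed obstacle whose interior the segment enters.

BLOCKED by obstacle 1

Obstacle 1 [(13,9) (21,3) (19,11)]:
  edge (13,9)–(21,3): crosses AB
  edge (21,3)–(19,11): crosses AB
  edge (19,11)–(13,9): clear
  → BLOCKED
Obstacle 2 [(1,14) (3,14) (11,15) (10,24) (3,21)]:
  edge (1,14)–(3,14): clear
  edge (3,14)–(11,15): clear
  edge (11,15)–(10,24): clear
  edge (10,24)–(3,21): clear
  edge (3,21)–(1,14): clear
  midpoint (14,11/2) outside
  → clear
Obstacle 3 [(13,16) (23,14) (24,15) (18,23) (14,19)]:
  edge (13,16)–(23,14): clear
  edge (23,14)–(24,15): clear
  edge (24,15)–(18,23): clear
  edge (18,23)–(14,19): clear
  edge (14,19)–(13,16): clear
  midpoint (14,11/2) outside
  → clear
Obstacle 4 [(0,11) (3,2) (9,11)]:
  edge (0,11)–(3,2): clear
  edge (3,2)–(9,11): clear
  edge (9,11)–(0,11): clear
  midpoint (14,11/2) outside
  → clear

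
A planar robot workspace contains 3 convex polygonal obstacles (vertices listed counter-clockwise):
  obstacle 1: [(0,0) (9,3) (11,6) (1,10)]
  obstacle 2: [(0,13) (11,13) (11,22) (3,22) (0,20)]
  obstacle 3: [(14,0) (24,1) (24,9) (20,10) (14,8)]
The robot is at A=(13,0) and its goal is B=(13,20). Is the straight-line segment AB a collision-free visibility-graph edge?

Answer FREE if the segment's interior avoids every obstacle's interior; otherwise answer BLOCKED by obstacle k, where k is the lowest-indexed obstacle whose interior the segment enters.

Obstacle 1 [(0,0) (9,3) (11,6) (1,10)]:
  edge (0,0)–(9,3): clear
  edge (9,3)–(11,6): clear
  edge (11,6)–(1,10): clear
  edge (1,10)–(0,0): clear
  midpoint (13,10) outside
  → clear
Obstacle 2 [(0,13) (11,13) (11,22) (3,22) (0,20)]:
  edge (0,13)–(11,13): clear
  edge (11,13)–(11,22): clear
  edge (11,22)–(3,22): clear
  edge (3,22)–(0,20): clear
  edge (0,20)–(0,13): clear
  midpoint (13,10) outside
  → clear
Obstacle 3 [(14,0) (24,1) (24,9) (20,10) (14,8)]:
  edge (14,0)–(24,1): clear
  edge (24,1)–(24,9): clear
  edge (24,9)–(20,10): clear
  edge (20,10)–(14,8): clear
  edge (14,8)–(14,0): clear
  midpoint (13,10) outside
  → clear

FREE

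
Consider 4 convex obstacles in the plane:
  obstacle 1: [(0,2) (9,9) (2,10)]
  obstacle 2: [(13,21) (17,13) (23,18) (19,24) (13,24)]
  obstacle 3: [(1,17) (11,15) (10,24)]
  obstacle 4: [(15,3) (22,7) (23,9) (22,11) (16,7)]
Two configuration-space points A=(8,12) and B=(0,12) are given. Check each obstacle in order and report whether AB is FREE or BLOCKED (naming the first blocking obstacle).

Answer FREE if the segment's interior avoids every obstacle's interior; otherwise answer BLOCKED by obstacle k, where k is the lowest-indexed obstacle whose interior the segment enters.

FREE

Obstacle 1 [(0,2) (9,9) (2,10)]:
  edge (0,2)–(9,9): clear
  edge (9,9)–(2,10): clear
  edge (2,10)–(0,2): clear
  midpoint (4,12) outside
  → clear
Obstacle 2 [(13,21) (17,13) (23,18) (19,24) (13,24)]:
  edge (13,21)–(17,13): clear
  edge (17,13)–(23,18): clear
  edge (23,18)–(19,24): clear
  edge (19,24)–(13,24): clear
  edge (13,24)–(13,21): clear
  midpoint (4,12) outside
  → clear
Obstacle 3 [(1,17) (11,15) (10,24)]:
  edge (1,17)–(11,15): clear
  edge (11,15)–(10,24): clear
  edge (10,24)–(1,17): clear
  midpoint (4,12) outside
  → clear
Obstacle 4 [(15,3) (22,7) (23,9) (22,11) (16,7)]:
  edge (15,3)–(22,7): clear
  edge (22,7)–(23,9): clear
  edge (23,9)–(22,11): clear
  edge (22,11)–(16,7): clear
  edge (16,7)–(15,3): clear
  midpoint (4,12) outside
  → clear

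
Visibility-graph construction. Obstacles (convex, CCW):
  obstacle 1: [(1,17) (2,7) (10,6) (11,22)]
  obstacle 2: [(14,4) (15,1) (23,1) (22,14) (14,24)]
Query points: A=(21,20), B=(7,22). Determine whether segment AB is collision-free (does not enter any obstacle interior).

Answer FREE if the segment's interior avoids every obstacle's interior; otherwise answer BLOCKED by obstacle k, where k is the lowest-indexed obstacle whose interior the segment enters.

BLOCKED by obstacle 1

Obstacle 1 [(1,17) (2,7) (10,6) (11,22)]:
  edge (1,17)–(2,7): clear
  edge (2,7)–(10,6): clear
  edge (10,6)–(11,22): crosses AB
  edge (11,22)–(1,17): crosses AB
  → BLOCKED
Obstacle 2 [(14,4) (15,1) (23,1) (22,14) (14,24)]:
  edge (14,4)–(15,1): clear
  edge (15,1)–(23,1): clear
  edge (23,1)–(22,14): clear
  edge (22,14)–(14,24): crosses AB
  edge (14,24)–(14,4): crosses AB
  → BLOCKED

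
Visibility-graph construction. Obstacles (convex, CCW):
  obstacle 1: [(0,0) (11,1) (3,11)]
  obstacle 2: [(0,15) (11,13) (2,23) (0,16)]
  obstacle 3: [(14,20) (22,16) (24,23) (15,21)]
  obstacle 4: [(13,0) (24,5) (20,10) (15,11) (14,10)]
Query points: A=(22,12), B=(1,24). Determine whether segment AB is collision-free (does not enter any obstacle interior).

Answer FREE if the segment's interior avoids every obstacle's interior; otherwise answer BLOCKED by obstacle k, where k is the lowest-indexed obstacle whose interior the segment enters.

FREE

Obstacle 1 [(0,0) (11,1) (3,11)]:
  edge (0,0)–(11,1): clear
  edge (11,1)–(3,11): clear
  edge (3,11)–(0,0): clear
  midpoint (23/2,18) outside
  → clear
Obstacle 2 [(0,15) (11,13) (2,23) (0,16)]:
  edge (0,15)–(11,13): clear
  edge (11,13)–(2,23): clear
  edge (2,23)–(0,16): clear
  edge (0,16)–(0,15): clear
  midpoint (23/2,18) outside
  → clear
Obstacle 3 [(14,20) (22,16) (24,23) (15,21)]:
  edge (14,20)–(22,16): clear
  edge (22,16)–(24,23): clear
  edge (24,23)–(15,21): clear
  edge (15,21)–(14,20): clear
  midpoint (23/2,18) outside
  → clear
Obstacle 4 [(13,0) (24,5) (20,10) (15,11) (14,10)]:
  edge (13,0)–(24,5): clear
  edge (24,5)–(20,10): clear
  edge (20,10)–(15,11): clear
  edge (15,11)–(14,10): clear
  edge (14,10)–(13,0): clear
  midpoint (23/2,18) outside
  → clear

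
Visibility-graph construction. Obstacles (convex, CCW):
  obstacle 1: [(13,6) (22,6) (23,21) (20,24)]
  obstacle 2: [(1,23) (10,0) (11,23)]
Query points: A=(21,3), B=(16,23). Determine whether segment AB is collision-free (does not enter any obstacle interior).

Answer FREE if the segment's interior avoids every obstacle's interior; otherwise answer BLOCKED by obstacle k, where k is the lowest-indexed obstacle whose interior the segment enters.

BLOCKED by obstacle 1

Obstacle 1 [(13,6) (22,6) (23,21) (20,24)]:
  edge (13,6)–(22,6): crosses AB
  edge (22,6)–(23,21): clear
  edge (23,21)–(20,24): clear
  edge (20,24)–(13,6): crosses AB
  → BLOCKED
Obstacle 2 [(1,23) (10,0) (11,23)]:
  edge (1,23)–(10,0): clear
  edge (10,0)–(11,23): clear
  edge (11,23)–(1,23): clear
  midpoint (37/2,13) outside
  → clear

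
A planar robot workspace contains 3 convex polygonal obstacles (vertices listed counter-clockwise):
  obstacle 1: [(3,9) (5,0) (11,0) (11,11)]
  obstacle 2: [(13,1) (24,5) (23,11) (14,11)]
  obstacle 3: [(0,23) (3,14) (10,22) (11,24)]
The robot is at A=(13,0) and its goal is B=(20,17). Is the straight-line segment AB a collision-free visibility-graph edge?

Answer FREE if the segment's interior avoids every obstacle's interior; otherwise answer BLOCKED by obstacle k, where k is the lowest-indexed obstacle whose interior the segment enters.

Obstacle 1 [(3,9) (5,0) (11,0) (11,11)]:
  edge (3,9)–(5,0): clear
  edge (5,0)–(11,0): clear
  edge (11,0)–(11,11): clear
  edge (11,11)–(3,9): clear
  midpoint (33/2,17/2) outside
  → clear
Obstacle 2 [(13,1) (24,5) (23,11) (14,11)]:
  edge (13,1)–(24,5): crosses AB
  edge (24,5)–(23,11): clear
  edge (23,11)–(14,11): crosses AB
  edge (14,11)–(13,1): clear
  → BLOCKED
Obstacle 3 [(0,23) (3,14) (10,22) (11,24)]:
  edge (0,23)–(3,14): clear
  edge (3,14)–(10,22): clear
  edge (10,22)–(11,24): clear
  edge (11,24)–(0,23): clear
  midpoint (33/2,17/2) outside
  → clear

BLOCKED by obstacle 2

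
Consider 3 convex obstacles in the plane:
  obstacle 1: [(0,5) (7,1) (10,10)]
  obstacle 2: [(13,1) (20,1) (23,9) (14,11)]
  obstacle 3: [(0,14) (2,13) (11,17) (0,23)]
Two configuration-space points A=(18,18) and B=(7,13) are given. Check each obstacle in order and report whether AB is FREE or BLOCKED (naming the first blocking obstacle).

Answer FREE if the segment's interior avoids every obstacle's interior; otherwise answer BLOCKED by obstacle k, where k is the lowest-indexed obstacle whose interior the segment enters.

FREE

Obstacle 1 [(0,5) (7,1) (10,10)]:
  edge (0,5)–(7,1): clear
  edge (7,1)–(10,10): clear
  edge (10,10)–(0,5): clear
  midpoint (25/2,31/2) outside
  → clear
Obstacle 2 [(13,1) (20,1) (23,9) (14,11)]:
  edge (13,1)–(20,1): clear
  edge (20,1)–(23,9): clear
  edge (23,9)–(14,11): clear
  edge (14,11)–(13,1): clear
  midpoint (25/2,31/2) outside
  → clear
Obstacle 3 [(0,14) (2,13) (11,17) (0,23)]:
  edge (0,14)–(2,13): clear
  edge (2,13)–(11,17): clear
  edge (11,17)–(0,23): clear
  edge (0,23)–(0,14): clear
  midpoint (25/2,31/2) outside
  → clear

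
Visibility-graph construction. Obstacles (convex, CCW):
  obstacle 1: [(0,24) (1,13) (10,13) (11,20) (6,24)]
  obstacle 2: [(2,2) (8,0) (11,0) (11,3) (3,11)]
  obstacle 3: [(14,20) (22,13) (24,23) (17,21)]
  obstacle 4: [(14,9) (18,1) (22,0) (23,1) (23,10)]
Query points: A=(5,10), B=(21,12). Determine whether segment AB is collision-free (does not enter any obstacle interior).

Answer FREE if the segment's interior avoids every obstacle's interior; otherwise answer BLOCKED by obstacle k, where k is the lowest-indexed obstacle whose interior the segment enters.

FREE

Obstacle 1 [(0,24) (1,13) (10,13) (11,20) (6,24)]:
  edge (0,24)–(1,13): clear
  edge (1,13)–(10,13): clear
  edge (10,13)–(11,20): clear
  edge (11,20)–(6,24): clear
  edge (6,24)–(0,24): clear
  midpoint (13,11) outside
  → clear
Obstacle 2 [(2,2) (8,0) (11,0) (11,3) (3,11)]:
  edge (2,2)–(8,0): clear
  edge (8,0)–(11,0): clear
  edge (11,0)–(11,3): clear
  edge (11,3)–(3,11): clear
  edge (3,11)–(2,2): clear
  midpoint (13,11) outside
  → clear
Obstacle 3 [(14,20) (22,13) (24,23) (17,21)]:
  edge (14,20)–(22,13): clear
  edge (22,13)–(24,23): clear
  edge (24,23)–(17,21): clear
  edge (17,21)–(14,20): clear
  midpoint (13,11) outside
  → clear
Obstacle 4 [(14,9) (18,1) (22,0) (23,1) (23,10)]:
  edge (14,9)–(18,1): clear
  edge (18,1)–(22,0): clear
  edge (22,0)–(23,1): clear
  edge (23,1)–(23,10): clear
  edge (23,10)–(14,9): clear
  midpoint (13,11) outside
  → clear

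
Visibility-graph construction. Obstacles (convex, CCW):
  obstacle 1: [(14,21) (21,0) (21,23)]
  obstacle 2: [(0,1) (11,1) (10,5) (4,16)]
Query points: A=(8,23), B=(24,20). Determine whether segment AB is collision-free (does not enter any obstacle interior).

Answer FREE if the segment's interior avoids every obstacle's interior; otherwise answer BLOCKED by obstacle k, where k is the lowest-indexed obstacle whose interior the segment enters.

BLOCKED by obstacle 1

Obstacle 1 [(14,21) (21,0) (21,23)]:
  edge (14,21)–(21,0): clear
  edge (21,0)–(21,23): crosses AB
  edge (21,23)–(14,21): crosses AB
  → BLOCKED
Obstacle 2 [(0,1) (11,1) (10,5) (4,16)]:
  edge (0,1)–(11,1): clear
  edge (11,1)–(10,5): clear
  edge (10,5)–(4,16): clear
  edge (4,16)–(0,1): clear
  midpoint (16,43/2) outside
  → clear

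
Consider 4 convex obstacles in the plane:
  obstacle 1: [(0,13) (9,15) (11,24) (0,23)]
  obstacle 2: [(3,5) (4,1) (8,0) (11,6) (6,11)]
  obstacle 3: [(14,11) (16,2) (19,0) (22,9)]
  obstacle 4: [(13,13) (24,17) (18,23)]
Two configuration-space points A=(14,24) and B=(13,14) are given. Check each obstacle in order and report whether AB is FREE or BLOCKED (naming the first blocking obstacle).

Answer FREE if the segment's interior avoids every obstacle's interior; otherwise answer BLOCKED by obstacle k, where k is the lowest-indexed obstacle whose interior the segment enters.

FREE

Obstacle 1 [(0,13) (9,15) (11,24) (0,23)]:
  edge (0,13)–(9,15): clear
  edge (9,15)–(11,24): clear
  edge (11,24)–(0,23): clear
  edge (0,23)–(0,13): clear
  midpoint (27/2,19) outside
  → clear
Obstacle 2 [(3,5) (4,1) (8,0) (11,6) (6,11)]:
  edge (3,5)–(4,1): clear
  edge (4,1)–(8,0): clear
  edge (8,0)–(11,6): clear
  edge (11,6)–(6,11): clear
  edge (6,11)–(3,5): clear
  midpoint (27/2,19) outside
  → clear
Obstacle 3 [(14,11) (16,2) (19,0) (22,9)]:
  edge (14,11)–(16,2): clear
  edge (16,2)–(19,0): clear
  edge (19,0)–(22,9): clear
  edge (22,9)–(14,11): clear
  midpoint (27/2,19) outside
  → clear
Obstacle 4 [(13,13) (24,17) (18,23)]:
  edge (13,13)–(24,17): clear
  edge (24,17)–(18,23): clear
  edge (18,23)–(13,13): clear
  midpoint (27/2,19) outside
  → clear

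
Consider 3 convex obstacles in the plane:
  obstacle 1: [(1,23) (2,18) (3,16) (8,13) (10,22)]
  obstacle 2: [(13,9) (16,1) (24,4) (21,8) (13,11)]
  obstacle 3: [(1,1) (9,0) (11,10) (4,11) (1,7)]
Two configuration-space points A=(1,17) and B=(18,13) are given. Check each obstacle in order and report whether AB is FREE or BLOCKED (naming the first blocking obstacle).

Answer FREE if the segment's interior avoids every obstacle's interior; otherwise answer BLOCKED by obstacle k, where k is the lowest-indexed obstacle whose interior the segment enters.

Obstacle 1 [(1,23) (2,18) (3,16) (8,13) (10,22)]:
  edge (1,23)–(2,18): clear
  edge (2,18)–(3,16): crosses AB
  edge (3,16)–(8,13): clear
  edge (8,13)–(10,22): crosses AB
  edge (10,22)–(1,23): clear
  → BLOCKED
Obstacle 2 [(13,9) (16,1) (24,4) (21,8) (13,11)]:
  edge (13,9)–(16,1): clear
  edge (16,1)–(24,4): clear
  edge (24,4)–(21,8): clear
  edge (21,8)–(13,11): clear
  edge (13,11)–(13,9): clear
  midpoint (19/2,15) outside
  → clear
Obstacle 3 [(1,1) (9,0) (11,10) (4,11) (1,7)]:
  edge (1,1)–(9,0): clear
  edge (9,0)–(11,10): clear
  edge (11,10)–(4,11): clear
  edge (4,11)–(1,7): clear
  edge (1,7)–(1,1): clear
  midpoint (19/2,15) outside
  → clear

BLOCKED by obstacle 1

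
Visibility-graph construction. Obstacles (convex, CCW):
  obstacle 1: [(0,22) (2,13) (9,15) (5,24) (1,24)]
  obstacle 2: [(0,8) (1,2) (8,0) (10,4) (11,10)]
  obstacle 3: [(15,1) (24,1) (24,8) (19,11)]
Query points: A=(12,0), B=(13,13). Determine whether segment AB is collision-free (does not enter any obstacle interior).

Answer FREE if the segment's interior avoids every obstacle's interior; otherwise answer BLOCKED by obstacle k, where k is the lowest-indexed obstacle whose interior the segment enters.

Obstacle 1 [(0,22) (2,13) (9,15) (5,24) (1,24)]:
  edge (0,22)–(2,13): clear
  edge (2,13)–(9,15): clear
  edge (9,15)–(5,24): clear
  edge (5,24)–(1,24): clear
  edge (1,24)–(0,22): clear
  midpoint (25/2,13/2) outside
  → clear
Obstacle 2 [(0,8) (1,2) (8,0) (10,4) (11,10)]:
  edge (0,8)–(1,2): clear
  edge (1,2)–(8,0): clear
  edge (8,0)–(10,4): clear
  edge (10,4)–(11,10): clear
  edge (11,10)–(0,8): clear
  midpoint (25/2,13/2) outside
  → clear
Obstacle 3 [(15,1) (24,1) (24,8) (19,11)]:
  edge (15,1)–(24,1): clear
  edge (24,1)–(24,8): clear
  edge (24,8)–(19,11): clear
  edge (19,11)–(15,1): clear
  midpoint (25/2,13/2) outside
  → clear

FREE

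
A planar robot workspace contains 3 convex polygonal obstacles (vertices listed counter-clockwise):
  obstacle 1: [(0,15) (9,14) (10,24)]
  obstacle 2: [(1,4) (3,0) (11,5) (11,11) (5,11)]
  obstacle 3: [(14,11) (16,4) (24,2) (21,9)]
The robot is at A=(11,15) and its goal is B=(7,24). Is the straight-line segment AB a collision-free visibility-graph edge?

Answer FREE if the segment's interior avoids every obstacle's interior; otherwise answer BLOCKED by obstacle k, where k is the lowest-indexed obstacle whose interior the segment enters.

BLOCKED by obstacle 1

Obstacle 1 [(0,15) (9,14) (10,24)]:
  edge (0,15)–(9,14): clear
  edge (9,14)–(10,24): crosses AB
  edge (10,24)–(0,15): crosses AB
  → BLOCKED
Obstacle 2 [(1,4) (3,0) (11,5) (11,11) (5,11)]:
  edge (1,4)–(3,0): clear
  edge (3,0)–(11,5): clear
  edge (11,5)–(11,11): clear
  edge (11,11)–(5,11): clear
  edge (5,11)–(1,4): clear
  midpoint (9,39/2) outside
  → clear
Obstacle 3 [(14,11) (16,4) (24,2) (21,9)]:
  edge (14,11)–(16,4): clear
  edge (16,4)–(24,2): clear
  edge (24,2)–(21,9): clear
  edge (21,9)–(14,11): clear
  midpoint (9,39/2) outside
  → clear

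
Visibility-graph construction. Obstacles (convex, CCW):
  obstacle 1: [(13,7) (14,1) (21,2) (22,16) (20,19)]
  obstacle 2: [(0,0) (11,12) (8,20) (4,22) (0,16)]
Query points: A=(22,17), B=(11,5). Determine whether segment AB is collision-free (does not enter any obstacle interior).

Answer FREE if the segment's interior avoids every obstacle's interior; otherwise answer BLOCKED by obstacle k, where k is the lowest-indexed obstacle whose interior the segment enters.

BLOCKED by obstacle 1

Obstacle 1 [(13,7) (14,1) (21,2) (22,16) (20,19)]:
  edge (13,7)–(14,1): clear
  edge (14,1)–(21,2): clear
  edge (21,2)–(22,16): clear
  edge (22,16)–(20,19): crosses AB
  edge (20,19)–(13,7): crosses AB
  → BLOCKED
Obstacle 2 [(0,0) (11,12) (8,20) (4,22) (0,16)]:
  edge (0,0)–(11,12): clear
  edge (11,12)–(8,20): clear
  edge (8,20)–(4,22): clear
  edge (4,22)–(0,16): clear
  edge (0,16)–(0,0): clear
  midpoint (33/2,11) outside
  → clear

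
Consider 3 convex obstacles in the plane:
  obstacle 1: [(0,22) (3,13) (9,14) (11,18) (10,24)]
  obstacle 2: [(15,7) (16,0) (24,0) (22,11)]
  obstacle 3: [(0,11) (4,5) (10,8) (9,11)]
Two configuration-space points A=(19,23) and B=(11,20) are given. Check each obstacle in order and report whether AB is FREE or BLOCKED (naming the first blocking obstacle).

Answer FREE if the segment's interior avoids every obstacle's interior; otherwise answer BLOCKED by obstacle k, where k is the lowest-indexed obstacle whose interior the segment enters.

Obstacle 1 [(0,22) (3,13) (9,14) (11,18) (10,24)]:
  edge (0,22)–(3,13): clear
  edge (3,13)–(9,14): clear
  edge (9,14)–(11,18): clear
  edge (11,18)–(10,24): clear
  edge (10,24)–(0,22): clear
  midpoint (15,43/2) outside
  → clear
Obstacle 2 [(15,7) (16,0) (24,0) (22,11)]:
  edge (15,7)–(16,0): clear
  edge (16,0)–(24,0): clear
  edge (24,0)–(22,11): clear
  edge (22,11)–(15,7): clear
  midpoint (15,43/2) outside
  → clear
Obstacle 3 [(0,11) (4,5) (10,8) (9,11)]:
  edge (0,11)–(4,5): clear
  edge (4,5)–(10,8): clear
  edge (10,8)–(9,11): clear
  edge (9,11)–(0,11): clear
  midpoint (15,43/2) outside
  → clear

FREE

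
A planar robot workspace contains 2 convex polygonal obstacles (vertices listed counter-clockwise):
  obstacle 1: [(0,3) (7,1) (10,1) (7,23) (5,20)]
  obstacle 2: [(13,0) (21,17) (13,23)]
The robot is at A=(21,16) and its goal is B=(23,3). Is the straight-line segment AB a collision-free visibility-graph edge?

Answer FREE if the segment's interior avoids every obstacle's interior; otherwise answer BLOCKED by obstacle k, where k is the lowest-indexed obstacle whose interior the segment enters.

FREE

Obstacle 1 [(0,3) (7,1) (10,1) (7,23) (5,20)]:
  edge (0,3)–(7,1): clear
  edge (7,1)–(10,1): clear
  edge (10,1)–(7,23): clear
  edge (7,23)–(5,20): clear
  edge (5,20)–(0,3): clear
  midpoint (22,19/2) outside
  → clear
Obstacle 2 [(13,0) (21,17) (13,23)]:
  edge (13,0)–(21,17): clear
  edge (21,17)–(13,23): clear
  edge (13,23)–(13,0): clear
  midpoint (22,19/2) outside
  → clear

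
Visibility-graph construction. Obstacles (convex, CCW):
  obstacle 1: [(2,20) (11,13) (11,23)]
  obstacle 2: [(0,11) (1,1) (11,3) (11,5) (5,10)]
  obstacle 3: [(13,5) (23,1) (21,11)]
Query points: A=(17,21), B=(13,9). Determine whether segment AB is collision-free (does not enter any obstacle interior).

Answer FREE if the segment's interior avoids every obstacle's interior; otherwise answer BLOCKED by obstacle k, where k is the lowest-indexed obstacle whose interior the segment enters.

Obstacle 1 [(2,20) (11,13) (11,23)]:
  edge (2,20)–(11,13): clear
  edge (11,13)–(11,23): clear
  edge (11,23)–(2,20): clear
  midpoint (15,15) outside
  → clear
Obstacle 2 [(0,11) (1,1) (11,3) (11,5) (5,10)]:
  edge (0,11)–(1,1): clear
  edge (1,1)–(11,3): clear
  edge (11,3)–(11,5): clear
  edge (11,5)–(5,10): clear
  edge (5,10)–(0,11): clear
  midpoint (15,15) outside
  → clear
Obstacle 3 [(13,5) (23,1) (21,11)]:
  edge (13,5)–(23,1): clear
  edge (23,1)–(21,11): clear
  edge (21,11)–(13,5): clear
  midpoint (15,15) outside
  → clear

FREE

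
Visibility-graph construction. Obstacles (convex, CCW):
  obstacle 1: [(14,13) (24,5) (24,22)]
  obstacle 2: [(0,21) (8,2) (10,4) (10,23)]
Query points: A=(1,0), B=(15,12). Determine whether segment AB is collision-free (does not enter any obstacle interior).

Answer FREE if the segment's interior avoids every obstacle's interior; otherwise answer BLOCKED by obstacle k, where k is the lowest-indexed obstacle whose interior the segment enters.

Obstacle 1 [(14,13) (24,5) (24,22)]:
  edge (14,13)–(24,5): clear
  edge (24,5)–(24,22): clear
  edge (24,22)–(14,13): clear
  midpoint (8,6) outside
  → clear
Obstacle 2 [(0,21) (8,2) (10,4) (10,23)]:
  edge (0,21)–(8,2): crosses AB
  edge (8,2)–(10,4): clear
  edge (10,4)–(10,23): crosses AB
  edge (10,23)–(0,21): clear
  → BLOCKED

BLOCKED by obstacle 2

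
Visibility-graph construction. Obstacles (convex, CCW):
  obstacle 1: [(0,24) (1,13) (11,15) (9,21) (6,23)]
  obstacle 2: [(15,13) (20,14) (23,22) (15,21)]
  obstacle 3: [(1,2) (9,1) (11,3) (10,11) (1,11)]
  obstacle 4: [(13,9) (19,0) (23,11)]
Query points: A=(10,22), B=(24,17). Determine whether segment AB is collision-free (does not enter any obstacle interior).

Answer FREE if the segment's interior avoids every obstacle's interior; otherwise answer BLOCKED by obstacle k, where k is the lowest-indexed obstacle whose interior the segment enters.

Obstacle 1 [(0,24) (1,13) (11,15) (9,21) (6,23)]:
  edge (0,24)–(1,13): clear
  edge (1,13)–(11,15): clear
  edge (11,15)–(9,21): clear
  edge (9,21)–(6,23): clear
  edge (6,23)–(0,24): clear
  midpoint (17,39/2) outside
  → clear
Obstacle 2 [(15,13) (20,14) (23,22) (15,21)]:
  edge (15,13)–(20,14): clear
  edge (20,14)–(23,22): crosses AB
  edge (23,22)–(15,21): clear
  edge (15,21)–(15,13): crosses AB
  → BLOCKED
Obstacle 3 [(1,2) (9,1) (11,3) (10,11) (1,11)]:
  edge (1,2)–(9,1): clear
  edge (9,1)–(11,3): clear
  edge (11,3)–(10,11): clear
  edge (10,11)–(1,11): clear
  edge (1,11)–(1,2): clear
  midpoint (17,39/2) outside
  → clear
Obstacle 4 [(13,9) (19,0) (23,11)]:
  edge (13,9)–(19,0): clear
  edge (19,0)–(23,11): clear
  edge (23,11)–(13,9): clear
  midpoint (17,39/2) outside
  → clear

BLOCKED by obstacle 2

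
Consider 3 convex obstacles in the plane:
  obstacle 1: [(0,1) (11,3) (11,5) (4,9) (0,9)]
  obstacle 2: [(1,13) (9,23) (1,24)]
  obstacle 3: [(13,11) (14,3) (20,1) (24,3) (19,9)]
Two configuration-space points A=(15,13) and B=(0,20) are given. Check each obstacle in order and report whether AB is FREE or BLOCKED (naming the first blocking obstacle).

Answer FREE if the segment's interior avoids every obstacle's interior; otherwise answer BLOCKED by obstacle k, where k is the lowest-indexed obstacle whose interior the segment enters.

BLOCKED by obstacle 2

Obstacle 1 [(0,1) (11,3) (11,5) (4,9) (0,9)]:
  edge (0,1)–(11,3): clear
  edge (11,3)–(11,5): clear
  edge (11,5)–(4,9): clear
  edge (4,9)–(0,9): clear
  edge (0,9)–(0,1): clear
  midpoint (15/2,33/2) outside
  → clear
Obstacle 2 [(1,13) (9,23) (1,24)]:
  edge (1,13)–(9,23): crosses AB
  edge (9,23)–(1,24): clear
  edge (1,24)–(1,13): crosses AB
  → BLOCKED
Obstacle 3 [(13,11) (14,3) (20,1) (24,3) (19,9)]:
  edge (13,11)–(14,3): clear
  edge (14,3)–(20,1): clear
  edge (20,1)–(24,3): clear
  edge (24,3)–(19,9): clear
  edge (19,9)–(13,11): clear
  midpoint (15/2,33/2) outside
  → clear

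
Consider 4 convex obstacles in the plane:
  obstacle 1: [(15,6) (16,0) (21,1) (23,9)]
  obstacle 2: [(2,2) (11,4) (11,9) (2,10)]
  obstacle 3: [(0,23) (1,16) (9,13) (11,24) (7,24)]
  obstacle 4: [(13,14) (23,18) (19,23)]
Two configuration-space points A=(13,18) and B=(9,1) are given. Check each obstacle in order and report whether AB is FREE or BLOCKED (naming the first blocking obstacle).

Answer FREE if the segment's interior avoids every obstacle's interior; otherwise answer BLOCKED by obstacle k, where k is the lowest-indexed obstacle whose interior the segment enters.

Obstacle 1 [(15,6) (16,0) (21,1) (23,9)]:
  edge (15,6)–(16,0): clear
  edge (16,0)–(21,1): clear
  edge (21,1)–(23,9): clear
  edge (23,9)–(15,6): clear
  midpoint (11,19/2) outside
  → clear
Obstacle 2 [(2,2) (11,4) (11,9) (2,10)]:
  edge (2,2)–(11,4): crosses AB
  edge (11,4)–(11,9): clear
  edge (11,9)–(2,10): crosses AB
  edge (2,10)–(2,2): clear
  → BLOCKED
Obstacle 3 [(0,23) (1,16) (9,13) (11,24) (7,24)]:
  edge (0,23)–(1,16): clear
  edge (1,16)–(9,13): clear
  edge (9,13)–(11,24): clear
  edge (11,24)–(7,24): clear
  edge (7,24)–(0,23): clear
  midpoint (11,19/2) outside
  → clear
Obstacle 4 [(13,14) (23,18) (19,23)]:
  edge (13,14)–(23,18): clear
  edge (23,18)–(19,23): clear
  edge (19,23)–(13,14): clear
  midpoint (11,19/2) outside
  → clear

BLOCKED by obstacle 2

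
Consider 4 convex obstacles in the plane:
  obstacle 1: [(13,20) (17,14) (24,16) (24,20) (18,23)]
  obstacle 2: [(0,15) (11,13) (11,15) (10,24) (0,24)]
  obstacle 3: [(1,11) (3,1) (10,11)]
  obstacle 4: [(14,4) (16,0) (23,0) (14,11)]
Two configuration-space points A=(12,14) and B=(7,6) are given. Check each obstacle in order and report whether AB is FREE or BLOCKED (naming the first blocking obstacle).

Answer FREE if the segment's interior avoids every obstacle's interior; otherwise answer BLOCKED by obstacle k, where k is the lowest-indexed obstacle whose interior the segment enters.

FREE

Obstacle 1 [(13,20) (17,14) (24,16) (24,20) (18,23)]:
  edge (13,20)–(17,14): clear
  edge (17,14)–(24,16): clear
  edge (24,16)–(24,20): clear
  edge (24,20)–(18,23): clear
  edge (18,23)–(13,20): clear
  midpoint (19/2,10) outside
  → clear
Obstacle 2 [(0,15) (11,13) (11,15) (10,24) (0,24)]:
  edge (0,15)–(11,13): clear
  edge (11,13)–(11,15): clear
  edge (11,15)–(10,24): clear
  edge (10,24)–(0,24): clear
  edge (0,24)–(0,15): clear
  midpoint (19/2,10) outside
  → clear
Obstacle 3 [(1,11) (3,1) (10,11)]:
  edge (1,11)–(3,1): clear
  edge (3,1)–(10,11): clear
  edge (10,11)–(1,11): clear
  midpoint (19/2,10) outside
  → clear
Obstacle 4 [(14,4) (16,0) (23,0) (14,11)]:
  edge (14,4)–(16,0): clear
  edge (16,0)–(23,0): clear
  edge (23,0)–(14,11): clear
  edge (14,11)–(14,4): clear
  midpoint (19/2,10) outside
  → clear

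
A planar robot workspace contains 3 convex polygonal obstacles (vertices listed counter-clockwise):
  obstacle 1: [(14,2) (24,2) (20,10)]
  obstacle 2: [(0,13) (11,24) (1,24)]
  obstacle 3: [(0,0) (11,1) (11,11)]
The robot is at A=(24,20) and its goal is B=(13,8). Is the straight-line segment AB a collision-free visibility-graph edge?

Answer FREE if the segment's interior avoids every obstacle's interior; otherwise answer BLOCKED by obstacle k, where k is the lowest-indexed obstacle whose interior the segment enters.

FREE

Obstacle 1 [(14,2) (24,2) (20,10)]:
  edge (14,2)–(24,2): clear
  edge (24,2)–(20,10): clear
  edge (20,10)–(14,2): clear
  midpoint (37/2,14) outside
  → clear
Obstacle 2 [(0,13) (11,24) (1,24)]:
  edge (0,13)–(11,24): clear
  edge (11,24)–(1,24): clear
  edge (1,24)–(0,13): clear
  midpoint (37/2,14) outside
  → clear
Obstacle 3 [(0,0) (11,1) (11,11)]:
  edge (0,0)–(11,1): clear
  edge (11,1)–(11,11): clear
  edge (11,11)–(0,0): clear
  midpoint (37/2,14) outside
  → clear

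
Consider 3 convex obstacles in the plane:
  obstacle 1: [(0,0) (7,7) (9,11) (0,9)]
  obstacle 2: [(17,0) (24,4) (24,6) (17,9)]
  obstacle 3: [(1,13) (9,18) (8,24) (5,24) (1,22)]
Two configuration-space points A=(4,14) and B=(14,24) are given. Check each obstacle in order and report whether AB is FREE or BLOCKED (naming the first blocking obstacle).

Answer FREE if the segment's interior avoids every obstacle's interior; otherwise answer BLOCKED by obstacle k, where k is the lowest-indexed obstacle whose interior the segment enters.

BLOCKED by obstacle 3

Obstacle 1 [(0,0) (7,7) (9,11) (0,9)]:
  edge (0,0)–(7,7): clear
  edge (7,7)–(9,11): clear
  edge (9,11)–(0,9): clear
  edge (0,9)–(0,0): clear
  midpoint (9,19) outside
  → clear
Obstacle 2 [(17,0) (24,4) (24,6) (17,9)]:
  edge (17,0)–(24,4): clear
  edge (24,4)–(24,6): clear
  edge (24,6)–(17,9): clear
  edge (17,9)–(17,0): clear
  midpoint (9,19) outside
  → clear
Obstacle 3 [(1,13) (9,18) (8,24) (5,24) (1,22)]:
  edge (1,13)–(9,18): crosses AB
  edge (9,18)–(8,24): crosses AB
  edge (8,24)–(5,24): clear
  edge (5,24)–(1,22): clear
  edge (1,22)–(1,13): clear
  → BLOCKED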